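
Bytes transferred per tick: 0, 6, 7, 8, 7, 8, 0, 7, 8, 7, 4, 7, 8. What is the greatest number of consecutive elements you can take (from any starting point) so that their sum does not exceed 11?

2

Extend to the right; shrink from the left whenever the sum exceeds 11:
→ 0: sum 0, len 1
→ 6: sum 6, len 2
→ 7 (dropped 0, 6): sum 7, len 1
→ 8 (dropped 7): sum 8, len 1
→ 7 (dropped 8): sum 7, len 1
→ 8 (dropped 7): sum 8, len 1
→ 0: sum 8, len 2
→ 7 (dropped 8): sum 7, len 2
→ 8 (dropped 0, 7): sum 8, len 1
→ 7 (dropped 8): sum 7, len 1
→ 4: sum 11, len 2
→ 7 (dropped 7): sum 11, len 2
→ 8 (dropped 4, 7): sum 8, len 1
Longest length seen: 2.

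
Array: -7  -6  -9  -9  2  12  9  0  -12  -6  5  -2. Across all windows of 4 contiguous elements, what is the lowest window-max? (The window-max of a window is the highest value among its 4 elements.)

[-7, -6, -9, -9] → max -6
[-6, -9, -9, 2] → max 2
[-9, -9, 2, 12] → max 12
[-9, 2, 12, 9] → max 12
[2, 12, 9, 0] → max 12
[12, 9, 0, -12] → max 12
[9, 0, -12, -6] → max 9
[0, -12, -6, 5] → max 5
[-12, -6, 5, -2] → max 5
Lowest of these is -6.

-6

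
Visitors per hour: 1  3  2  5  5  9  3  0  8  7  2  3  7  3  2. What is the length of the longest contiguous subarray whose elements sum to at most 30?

→ 1: sum 1, len 1
→ 3: sum 4, len 2
→ 2: sum 6, len 3
→ 5: sum 11, len 4
→ 5: sum 16, len 5
→ 9: sum 25, len 6
→ 3: sum 28, len 7
→ 0: sum 28, len 8
→ 8 (dropped 1, 3, 2): sum 30, len 6
→ 7 (dropped 5, 5): sum 27, len 5
→ 2: sum 29, len 6
→ 3 (dropped 9): sum 23, len 6
→ 7: sum 30, len 7
→ 3 (dropped 3): sum 30, len 7
→ 2 (dropped 0, 8): sum 24, len 6
Longest length seen: 8.

8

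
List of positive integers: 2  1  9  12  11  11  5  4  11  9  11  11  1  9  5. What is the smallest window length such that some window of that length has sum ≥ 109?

13

add 2: running sum 2 < 109
add 1: running sum 3 < 109
add 9: running sum 12 < 109
add 12: running sum 24 < 109
add 11: running sum 35 < 109
add 11: running sum 46 < 109
add 5: running sum 51 < 109
add 4: running sum 55 < 109
add 11: running sum 66 < 109
add 9: running sum 75 < 109
add 11: running sum 86 < 109
add 11: running sum 97 < 109
add 1: running sum 98 < 109
add 9: running sum 107 < 109
end 14: [9, 12, 11, 11, 5, 4, 11, 9, 11, 11, 1, 9, 5] sum 109, len 13
Shortest qualifying length: 13.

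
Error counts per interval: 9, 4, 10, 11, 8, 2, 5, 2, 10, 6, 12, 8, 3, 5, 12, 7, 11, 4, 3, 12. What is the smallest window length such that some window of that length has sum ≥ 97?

Extend right; whenever the sum reaches 97, record the length and shrink from the left:
add 9: running sum 9 < 97
add 4: running sum 13 < 97
add 10: running sum 23 < 97
add 11: running sum 34 < 97
add 8: running sum 42 < 97
add 2: running sum 44 < 97
add 5: running sum 49 < 97
add 2: running sum 51 < 97
add 10: running sum 61 < 97
add 6: running sum 67 < 97
add 12: running sum 79 < 97
add 8: running sum 87 < 97
add 3: running sum 90 < 97
add 5: running sum 95 < 97
add 12: shortest ending here [4, 10, 11, 8, 2, 5, 2, 10, 6, 12, 8, 3, 5, 12] sum 98, len 14
add 7: shortest ending here [10, 11, 8, 2, 5, 2, 10, 6, 12, 8, 3, 5, 12, 7] sum 101, len 14
add 11: shortest ending here [11, 8, 2, 5, 2, 10, 6, 12, 8, 3, 5, 12, 7, 11] sum 102, len 14
add 4: shortest ending here [11, 8, 2, 5, 2, 10, 6, 12, 8, 3, 5, 12, 7, 11, 4] sum 106, len 15
add 3: shortest ending here [8, 2, 5, 2, 10, 6, 12, 8, 3, 5, 12, 7, 11, 4, 3] sum 98, len 15
add 12: shortest ending here [5, 2, 10, 6, 12, 8, 3, 5, 12, 7, 11, 4, 3, 12] sum 100, len 14
Shortest qualifying length: 14.

14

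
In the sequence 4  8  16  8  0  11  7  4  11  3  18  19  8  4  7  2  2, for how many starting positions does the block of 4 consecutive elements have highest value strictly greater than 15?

[4, 8, 16, 8] → max 16  > 15 ✓
[8, 16, 8, 0] → max 16  > 15 ✓
[16, 8, 0, 11] → max 16  > 15 ✓
[8, 0, 11, 7] → max 11
[0, 11, 7, 4] → max 11
[11, 7, 4, 11] → max 11
[7, 4, 11, 3] → max 11
[4, 11, 3, 18] → max 18  > 15 ✓
[11, 3, 18, 19] → max 19  > 15 ✓
[3, 18, 19, 8] → max 19  > 15 ✓
[18, 19, 8, 4] → max 19  > 15 ✓
[19, 8, 4, 7] → max 19  > 15 ✓
[8, 4, 7, 2] → max 8
[4, 7, 2, 2] → max 7
8 windows satisfy the condition.

8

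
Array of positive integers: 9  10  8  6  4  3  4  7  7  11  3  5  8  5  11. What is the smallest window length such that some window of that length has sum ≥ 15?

2

add 9: running sum 9 < 15
add 10: shortest ending here [9, 10] sum 19, len 2
add 8: shortest ending here [10, 8] sum 18, len 2
add 6: shortest ending here [10, 8, 6] sum 24, len 3
add 4: shortest ending here [8, 6, 4] sum 18, len 3
add 3: shortest ending here [8, 6, 4, 3] sum 21, len 4
add 4: shortest ending here [6, 4, 3, 4] sum 17, len 4
add 7: shortest ending here [4, 3, 4, 7] sum 18, len 4
add 7: shortest ending here [4, 7, 7] sum 18, len 3
add 11: shortest ending here [7, 11] sum 18, len 2
add 3: shortest ending here [7, 11, 3] sum 21, len 3
add 5: shortest ending here [11, 3, 5] sum 19, len 3
add 8: shortest ending here [3, 5, 8] sum 16, len 3
add 5: shortest ending here [5, 8, 5] sum 18, len 3
add 11: shortest ending here [5, 11] sum 16, len 2
Shortest qualifying length: 2.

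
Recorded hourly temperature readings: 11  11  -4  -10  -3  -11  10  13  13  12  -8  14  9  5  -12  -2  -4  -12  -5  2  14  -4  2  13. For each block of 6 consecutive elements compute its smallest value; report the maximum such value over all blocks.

(11, 11, -4, -10, -3, -11) → min -11
(11, -4, -10, -3, -11, 10) → min -11
(-4, -10, -3, -11, 10, 13) → min -11
(-10, -3, -11, 10, 13, 13) → min -11
(-3, -11, 10, 13, 13, 12) → min -11
(-11, 10, 13, 13, 12, -8) → min -11
(10, 13, 13, 12, -8, 14) → min -8
(13, 13, 12, -8, 14, 9) → min -8
(13, 12, -8, 14, 9, 5) → min -8
(12, -8, 14, 9, 5, -12) → min -12
(-8, 14, 9, 5, -12, -2) → min -12
(14, 9, 5, -12, -2, -4) → min -12
(9, 5, -12, -2, -4, -12) → min -12
(5, -12, -2, -4, -12, -5) → min -12
(-12, -2, -4, -12, -5, 2) → min -12
(-2, -4, -12, -5, 2, 14) → min -12
(-4, -12, -5, 2, 14, -4) → min -12
(-12, -5, 2, 14, -4, 2) → min -12
(-5, 2, 14, -4, 2, 13) → min -5
Maximum of these is -5.

-5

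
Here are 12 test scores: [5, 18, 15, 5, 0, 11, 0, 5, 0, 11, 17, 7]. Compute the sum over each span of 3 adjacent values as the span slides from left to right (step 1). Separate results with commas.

[5, 18, 15] → sum 38
[18, 15, 5] → sum 38
[15, 5, 0] → sum 20
[5, 0, 11] → sum 16
[0, 11, 0] → sum 11
[11, 0, 5] → sum 16
[0, 5, 0] → sum 5
[5, 0, 11] → sum 16
[0, 11, 17] → sum 28
[11, 17, 7] → sum 35

38, 38, 20, 16, 11, 16, 5, 16, 28, 35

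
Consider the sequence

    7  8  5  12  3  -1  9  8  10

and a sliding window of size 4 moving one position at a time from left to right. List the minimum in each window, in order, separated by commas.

5, 3, -1, -1, -1, -1

7 8 5 12 → min 5
8 5 12 3 → min 3
5 12 3 -1 → min -1
12 3 -1 9 → min -1
3 -1 9 8 → min -1
-1 9 8 10 → min -1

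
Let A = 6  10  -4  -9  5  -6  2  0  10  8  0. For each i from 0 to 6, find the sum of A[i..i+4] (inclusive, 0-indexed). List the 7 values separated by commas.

(6, 10, -4, -9, 5) → sum 8
(10, -4, -9, 5, -6) → sum -4
(-4, -9, 5, -6, 2) → sum -12
(-9, 5, -6, 2, 0) → sum -8
(5, -6, 2, 0, 10) → sum 11
(-6, 2, 0, 10, 8) → sum 14
(2, 0, 10, 8, 0) → sum 20

8, -4, -12, -8, 11, 14, 20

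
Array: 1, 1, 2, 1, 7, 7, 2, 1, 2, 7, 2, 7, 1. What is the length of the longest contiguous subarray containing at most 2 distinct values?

4

[1] 1 distinct, len 1
[1, 1] 1 distinct, len 2
[1, 1, 2] 2 distinct, len 3
[1, 1, 2, 1] 2 distinct, len 4
[1, 7] 2 distinct, len 2
[1, 7, 7] 2 distinct, len 3
[7, 7, 2] 2 distinct, len 3
[2, 1] 2 distinct, len 2
[2, 1, 2] 2 distinct, len 3
[2, 7] 2 distinct, len 2
[2, 7, 2] 2 distinct, len 3
[2, 7, 2, 7] 2 distinct, len 4
[7, 1] 2 distinct, len 2
Longest length with ≤2 distinct: 4.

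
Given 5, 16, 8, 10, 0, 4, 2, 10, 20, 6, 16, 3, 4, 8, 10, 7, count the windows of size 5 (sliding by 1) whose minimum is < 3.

5 16 8 10 0 → min 0  < 3 ✓
16 8 10 0 4 → min 0  < 3 ✓
8 10 0 4 2 → min 0  < 3 ✓
10 0 4 2 10 → min 0  < 3 ✓
0 4 2 10 20 → min 0  < 3 ✓
4 2 10 20 6 → min 2  < 3 ✓
2 10 20 6 16 → min 2  < 3 ✓
10 20 6 16 3 → min 3
20 6 16 3 4 → min 3
6 16 3 4 8 → min 3
16 3 4 8 10 → min 3
3 4 8 10 7 → min 3
7 windows satisfy the condition.

7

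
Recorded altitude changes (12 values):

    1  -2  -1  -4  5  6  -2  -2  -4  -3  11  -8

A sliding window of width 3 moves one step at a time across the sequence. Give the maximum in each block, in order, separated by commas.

1, -1, 5, 6, 6, 6, -2, -2, 11, 11

Sliding a size-3 window across the 12 values:
[1, -2, -1] → max 1
[-2, -1, -4] → max -1
[-1, -4, 5] → max 5
[-4, 5, 6] → max 6
[5, 6, -2] → max 6
[6, -2, -2] → max 6
[-2, -2, -4] → max -2
[-2, -4, -3] → max -2
[-4, -3, 11] → max 11
[-3, 11, -8] → max 11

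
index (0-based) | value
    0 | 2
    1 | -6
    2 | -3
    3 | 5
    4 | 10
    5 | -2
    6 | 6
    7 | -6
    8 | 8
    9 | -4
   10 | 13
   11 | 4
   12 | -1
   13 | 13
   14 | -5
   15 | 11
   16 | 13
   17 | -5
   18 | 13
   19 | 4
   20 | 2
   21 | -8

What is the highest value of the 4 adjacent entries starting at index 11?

13

Elements at indices 11..14: 4, -1, 13, -5
max(4, -1, 13, -5) = 13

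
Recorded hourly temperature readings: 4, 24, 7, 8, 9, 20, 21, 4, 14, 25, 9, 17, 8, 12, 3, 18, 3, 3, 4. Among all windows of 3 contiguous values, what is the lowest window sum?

4 24 7 → sum 35
24 7 8 → sum 39
7 8 9 → sum 24
8 9 20 → sum 37
9 20 21 → sum 50
20 21 4 → sum 45
21 4 14 → sum 39
4 14 25 → sum 43
14 25 9 → sum 48
25 9 17 → sum 51
9 17 8 → sum 34
17 8 12 → sum 37
8 12 3 → sum 23
12 3 18 → sum 33
3 18 3 → sum 24
18 3 3 → sum 24
3 3 4 → sum 10
Lowest of these is 10.

10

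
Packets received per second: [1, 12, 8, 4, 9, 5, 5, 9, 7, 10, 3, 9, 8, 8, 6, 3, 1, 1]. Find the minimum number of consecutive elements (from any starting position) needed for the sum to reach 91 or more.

13

Extend right; whenever the sum reaches 91, record the length and shrink from the left:
add 1: running sum 1 < 91
add 12: running sum 13 < 91
add 8: running sum 21 < 91
add 4: running sum 25 < 91
add 9: running sum 34 < 91
add 5: running sum 39 < 91
add 5: running sum 44 < 91
add 9: running sum 53 < 91
add 7: running sum 60 < 91
add 10: running sum 70 < 91
add 3: running sum 73 < 91
add 9: running sum 82 < 91
add 8: running sum 90 < 91
add 8: shortest ending here [12, 8, 4, 9, 5, 5, 9, 7, 10, 3, 9, 8, 8] sum 97, len 13
add 6: shortest ending here [8, 4, 9, 5, 5, 9, 7, 10, 3, 9, 8, 8, 6] sum 91, len 13
add 3: shortest ending here [8, 4, 9, 5, 5, 9, 7, 10, 3, 9, 8, 8, 6, 3] sum 94, len 14
add 1: shortest ending here [8, 4, 9, 5, 5, 9, 7, 10, 3, 9, 8, 8, 6, 3, 1] sum 95, len 15
add 1: shortest ending here [8, 4, 9, 5, 5, 9, 7, 10, 3, 9, 8, 8, 6, 3, 1, 1] sum 96, len 16
Shortest qualifying length: 13.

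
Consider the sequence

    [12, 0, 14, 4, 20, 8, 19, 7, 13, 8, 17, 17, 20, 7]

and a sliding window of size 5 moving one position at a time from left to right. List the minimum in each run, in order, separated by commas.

Sliding a size-5 window across the 14 values:
(12, 0, 14, 4, 20) → min 0
(0, 14, 4, 20, 8) → min 0
(14, 4, 20, 8, 19) → min 4
(4, 20, 8, 19, 7) → min 4
(20, 8, 19, 7, 13) → min 7
(8, 19, 7, 13, 8) → min 7
(19, 7, 13, 8, 17) → min 7
(7, 13, 8, 17, 17) → min 7
(13, 8, 17, 17, 20) → min 8
(8, 17, 17, 20, 7) → min 7

0, 0, 4, 4, 7, 7, 7, 7, 8, 7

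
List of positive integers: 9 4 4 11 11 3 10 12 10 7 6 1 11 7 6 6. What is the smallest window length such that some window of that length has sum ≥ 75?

10

add 9: running sum 9 < 75
add 4: running sum 13 < 75
add 4: running sum 17 < 75
add 11: running sum 28 < 75
add 11: running sum 39 < 75
add 3: running sum 42 < 75
add 10: running sum 52 < 75
add 12: running sum 64 < 75
add 10: running sum 74 < 75
end 9: [9, 4, 4, 11, 11, 3, 10, 12, 10, 7] sum 81, len 10
end 10: [4, 4, 11, 11, 3, 10, 12, 10, 7, 6] sum 78, len 10
end 11: [4, 11, 11, 3, 10, 12, 10, 7, 6, 1] sum 75, len 10
end 12: [11, 11, 3, 10, 12, 10, 7, 6, 1, 11] sum 82, len 10
end 13: [11, 3, 10, 12, 10, 7, 6, 1, 11, 7] sum 78, len 10
end 14: [11, 3, 10, 12, 10, 7, 6, 1, 11, 7, 6] sum 84, len 11
end 15: [10, 12, 10, 7, 6, 1, 11, 7, 6, 6] sum 76, len 10
Shortest qualifying length: 10.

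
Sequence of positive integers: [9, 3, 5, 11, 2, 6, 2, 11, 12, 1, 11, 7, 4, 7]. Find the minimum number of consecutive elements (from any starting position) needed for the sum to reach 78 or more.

add 9: running sum 9 < 78
add 3: running sum 12 < 78
add 5: running sum 17 < 78
add 11: running sum 28 < 78
add 2: running sum 30 < 78
add 6: running sum 36 < 78
add 2: running sum 38 < 78
add 11: running sum 49 < 78
add 12: running sum 61 < 78
add 1: running sum 62 < 78
add 11: running sum 73 < 78
end 11: [9, 3, 5, 11, 2, 6, 2, 11, 12, 1, 11, 7] sum 80, len 12
end 12: [9, 3, 5, 11, 2, 6, 2, 11, 12, 1, 11, 7, 4] sum 84, len 13
end 13: [5, 11, 2, 6, 2, 11, 12, 1, 11, 7, 4, 7] sum 79, len 12
Shortest qualifying length: 12.

12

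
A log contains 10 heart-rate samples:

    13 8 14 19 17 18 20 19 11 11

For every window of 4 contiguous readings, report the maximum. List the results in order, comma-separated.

19, 19, 19, 20, 20, 20, 20

(13, 8, 14, 19) → max 19
(8, 14, 19, 17) → max 19
(14, 19, 17, 18) → max 19
(19, 17, 18, 20) → max 20
(17, 18, 20, 19) → max 20
(18, 20, 19, 11) → max 20
(20, 19, 11, 11) → max 20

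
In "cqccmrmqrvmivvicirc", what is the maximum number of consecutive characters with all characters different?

5

[c] len 1
[c, q] len 2
[q, c] len 2
[c] len 1
[c, m] len 2
[c, m, r] len 3
[r, m] len 2
[r, m, q] len 3
[m, q, r] len 3
[m, q, r, v] len 4
[q, r, v, m] len 4
[q, r, v, m, i] len 5
[m, i, v] len 3
[v] len 1
[v, i] len 2
[v, i, c] len 3
[c, i] len 2
[c, i, r] len 3
[i, r, c] len 3
Longest all-distinct length: 5.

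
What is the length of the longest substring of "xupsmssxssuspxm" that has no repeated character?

5

add x: [x] len 1
add u: [x, u] len 2
add p: [x, u, p] len 3
add s: [x, u, p, s] len 4
add m: [x, u, p, s, m] len 5
add s (repeat s, move left end past it): [m, s] len 2
add s (repeat s, move left end past it): [s] len 1
add x: [s, x] len 2
add s (repeat s, move left end past it): [x, s] len 2
add s (repeat s, move left end past it): [s] len 1
add u: [s, u] len 2
add s (repeat s, move left end past it): [u, s] len 2
add p: [u, s, p] len 3
add x: [u, s, p, x] len 4
add m: [u, s, p, x, m] len 5
Longest all-distinct length: 5.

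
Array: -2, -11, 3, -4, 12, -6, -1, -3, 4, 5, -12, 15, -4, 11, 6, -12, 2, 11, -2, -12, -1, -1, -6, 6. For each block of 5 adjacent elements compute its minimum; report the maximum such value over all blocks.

-6

Window mins for each of the 20 positions:
-2 -11 3 -4 12 → min -11
-11 3 -4 12 -6 → min -11
3 -4 12 -6 -1 → min -6
-4 12 -6 -1 -3 → min -6
12 -6 -1 -3 4 → min -6
-6 -1 -3 4 5 → min -6
-1 -3 4 5 -12 → min -12
-3 4 5 -12 15 → min -12
4 5 -12 15 -4 → min -12
5 -12 15 -4 11 → min -12
-12 15 -4 11 6 → min -12
15 -4 11 6 -12 → min -12
-4 11 6 -12 2 → min -12
11 6 -12 2 11 → min -12
6 -12 2 11 -2 → min -12
-12 2 11 -2 -12 → min -12
2 11 -2 -12 -1 → min -12
11 -2 -12 -1 -1 → min -12
-2 -12 -1 -1 -6 → min -12
-12 -1 -1 -6 6 → min -12
Maximum of these is -6.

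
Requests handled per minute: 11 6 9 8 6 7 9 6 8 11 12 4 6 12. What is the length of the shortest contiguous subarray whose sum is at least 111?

14

add 11: running sum 11 < 111
add 6: running sum 17 < 111
add 9: running sum 26 < 111
add 8: running sum 34 < 111
add 6: running sum 40 < 111
add 7: running sum 47 < 111
add 9: running sum 56 < 111
add 6: running sum 62 < 111
add 8: running sum 70 < 111
add 11: running sum 81 < 111
add 12: running sum 93 < 111
add 4: running sum 97 < 111
add 6: running sum 103 < 111
end 13: [11, 6, 9, 8, 6, 7, 9, 6, 8, 11, 12, 4, 6, 12] sum 115, len 14
Shortest qualifying length: 14.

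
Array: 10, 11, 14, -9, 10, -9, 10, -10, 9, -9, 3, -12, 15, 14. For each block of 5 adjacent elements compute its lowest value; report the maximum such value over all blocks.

-9

(10, 11, 14, -9, 10) → min -9
(11, 14, -9, 10, -9) → min -9
(14, -9, 10, -9, 10) → min -9
(-9, 10, -9, 10, -10) → min -10
(10, -9, 10, -10, 9) → min -10
(-9, 10, -10, 9, -9) → min -10
(10, -10, 9, -9, 3) → min -10
(-10, 9, -9, 3, -12) → min -12
(9, -9, 3, -12, 15) → min -12
(-9, 3, -12, 15, 14) → min -12
Maximum of these is -9.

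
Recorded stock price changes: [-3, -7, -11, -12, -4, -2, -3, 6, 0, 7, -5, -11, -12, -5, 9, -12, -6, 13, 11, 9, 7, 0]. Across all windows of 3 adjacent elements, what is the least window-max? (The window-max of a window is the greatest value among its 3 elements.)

-3 -7 -11 → max -3
-7 -11 -12 → max -7
-11 -12 -4 → max -4
-12 -4 -2 → max -2
-4 -2 -3 → max -2
-2 -3 6 → max 6
-3 6 0 → max 6
6 0 7 → max 7
0 7 -5 → max 7
7 -5 -11 → max 7
-5 -11 -12 → max -5
-11 -12 -5 → max -5
-12 -5 9 → max 9
-5 9 -12 → max 9
9 -12 -6 → max 9
-12 -6 13 → max 13
-6 13 11 → max 13
13 11 9 → max 13
11 9 7 → max 11
9 7 0 → max 9
Least of these is -7.

-7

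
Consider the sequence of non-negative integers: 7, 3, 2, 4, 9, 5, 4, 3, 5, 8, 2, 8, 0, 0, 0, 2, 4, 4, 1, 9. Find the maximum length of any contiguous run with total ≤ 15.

7

Extend to the right; shrink from the left whenever the sum exceeds 15:
[7] sum 7 len 1
[7, 3] sum 10 len 2
[7, 3, 2] sum 12 len 3
[3, 2, 4] sum 9 len 3
[2, 4, 9] sum 15 len 3
[9, 5] sum 14 len 2
[5, 4] sum 9 len 2
[5, 4, 3] sum 12 len 3
[4, 3, 5] sum 12 len 3
[5, 8] sum 13 len 2
[5, 8, 2] sum 15 len 3
[2, 8] sum 10 len 2
[2, 8, 0] sum 10 len 3
[2, 8, 0, 0] sum 10 len 4
[2, 8, 0, 0, 0] sum 10 len 5
[2, 8, 0, 0, 0, 2] sum 12 len 6
[8, 0, 0, 0, 2, 4] sum 14 len 6
[0, 0, 0, 2, 4, 4] sum 10 len 6
[0, 0, 0, 2, 4, 4, 1] sum 11 len 7
[4, 1, 9] sum 14 len 3
Longest length seen: 7.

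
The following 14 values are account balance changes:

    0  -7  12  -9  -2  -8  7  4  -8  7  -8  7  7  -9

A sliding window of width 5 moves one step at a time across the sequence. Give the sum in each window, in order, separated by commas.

0 -7 12 -9 -2 → sum -6
-7 12 -9 -2 -8 → sum -14
12 -9 -2 -8 7 → sum 0
-9 -2 -8 7 4 → sum -8
-2 -8 7 4 -8 → sum -7
-8 7 4 -8 7 → sum 2
7 4 -8 7 -8 → sum 2
4 -8 7 -8 7 → sum 2
-8 7 -8 7 7 → sum 5
7 -8 7 7 -9 → sum 4

-6, -14, 0, -8, -7, 2, 2, 2, 5, 4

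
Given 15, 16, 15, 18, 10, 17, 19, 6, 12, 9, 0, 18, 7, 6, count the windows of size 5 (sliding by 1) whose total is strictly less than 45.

1

(15, 16, 15, 18, 10) → sum 74
(16, 15, 18, 10, 17) → sum 76
(15, 18, 10, 17, 19) → sum 79
(18, 10, 17, 19, 6) → sum 70
(10, 17, 19, 6, 12) → sum 64
(17, 19, 6, 12, 9) → sum 63
(19, 6, 12, 9, 0) → sum 46
(6, 12, 9, 0, 18) → sum 45
(12, 9, 0, 18, 7) → sum 46
(9, 0, 18, 7, 6) → sum 40  < 45 ✓
1 window satisfy the condition.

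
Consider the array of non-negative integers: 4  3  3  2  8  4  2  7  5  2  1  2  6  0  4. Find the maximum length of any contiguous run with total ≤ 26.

8

Extend to the right; shrink from the left whenever the sum exceeds 26:
[4] sum 4 len 1
[4, 3] sum 7 len 2
[4, 3, 3] sum 10 len 3
[4, 3, 3, 2] sum 12 len 4
[4, 3, 3, 2, 8] sum 20 len 5
[4, 3, 3, 2, 8, 4] sum 24 len 6
[4, 3, 3, 2, 8, 4, 2] sum 26 len 7
[3, 2, 8, 4, 2, 7] sum 26 len 6
[8, 4, 2, 7, 5] sum 26 len 5
[4, 2, 7, 5, 2] sum 20 len 5
[4, 2, 7, 5, 2, 1] sum 21 len 6
[4, 2, 7, 5, 2, 1, 2] sum 23 len 7
[2, 7, 5, 2, 1, 2, 6] sum 25 len 7
[2, 7, 5, 2, 1, 2, 6, 0] sum 25 len 8
[5, 2, 1, 2, 6, 0, 4] sum 20 len 7
Longest length seen: 8.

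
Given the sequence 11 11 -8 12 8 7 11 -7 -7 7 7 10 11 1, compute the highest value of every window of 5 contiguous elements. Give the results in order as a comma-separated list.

12, 12, 12, 12, 11, 11, 11, 10, 11, 11

11 11 -8 12 8 → max 12
11 -8 12 8 7 → max 12
-8 12 8 7 11 → max 12
12 8 7 11 -7 → max 12
8 7 11 -7 -7 → max 11
7 11 -7 -7 7 → max 11
11 -7 -7 7 7 → max 11
-7 -7 7 7 10 → max 10
-7 7 7 10 11 → max 11
7 7 10 11 1 → max 11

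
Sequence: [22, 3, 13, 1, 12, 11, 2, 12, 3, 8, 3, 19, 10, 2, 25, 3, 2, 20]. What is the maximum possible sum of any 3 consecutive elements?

38

Each size-3 window and its sum:
[22, 3, 13] → sum 38
[3, 13, 1] → sum 17
[13, 1, 12] → sum 26
[1, 12, 11] → sum 24
[12, 11, 2] → sum 25
[11, 2, 12] → sum 25
[2, 12, 3] → sum 17
[12, 3, 8] → sum 23
[3, 8, 3] → sum 14
[8, 3, 19] → sum 30
[3, 19, 10] → sum 32
[19, 10, 2] → sum 31
[10, 2, 25] → sum 37
[2, 25, 3] → sum 30
[25, 3, 2] → sum 30
[3, 2, 20] → sum 25
Maximum of these is 38.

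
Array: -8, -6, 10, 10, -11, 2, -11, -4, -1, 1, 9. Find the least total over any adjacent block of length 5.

Each size-5 window and its sum:
(-8, -6, 10, 10, -11) → sum -5
(-6, 10, 10, -11, 2) → sum 5
(10, 10, -11, 2, -11) → sum 0
(10, -11, 2, -11, -4) → sum -14
(-11, 2, -11, -4, -1) → sum -25
(2, -11, -4, -1, 1) → sum -13
(-11, -4, -1, 1, 9) → sum -6
Least of these is -25.

-25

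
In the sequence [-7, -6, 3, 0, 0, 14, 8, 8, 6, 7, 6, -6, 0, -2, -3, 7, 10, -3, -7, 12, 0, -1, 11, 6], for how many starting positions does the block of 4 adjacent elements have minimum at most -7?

[-7, -6, 3, 0] → min -7  ≤ -7 ✓
[-6, 3, 0, 0] → min -6
[3, 0, 0, 14] → min 0
[0, 0, 14, 8] → min 0
[0, 14, 8, 8] → min 0
[14, 8, 8, 6] → min 6
[8, 8, 6, 7] → min 6
[8, 6, 7, 6] → min 6
[6, 7, 6, -6] → min -6
[7, 6, -6, 0] → min -6
[6, -6, 0, -2] → min -6
[-6, 0, -2, -3] → min -6
[0, -2, -3, 7] → min -3
[-2, -3, 7, 10] → min -3
[-3, 7, 10, -3] → min -3
[7, 10, -3, -7] → min -7  ≤ -7 ✓
[10, -3, -7, 12] → min -7  ≤ -7 ✓
[-3, -7, 12, 0] → min -7  ≤ -7 ✓
[-7, 12, 0, -1] → min -7  ≤ -7 ✓
[12, 0, -1, 11] → min -1
[0, -1, 11, 6] → min -1
5 windows satisfy the condition.

5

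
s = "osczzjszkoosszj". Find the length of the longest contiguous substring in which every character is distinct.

add o: [o] len 1
add s: [o, s] len 2
add c: [o, s, c] len 3
add z: [o, s, c, z] len 4
add z (repeat z, move left end past it): [z] len 1
add j: [z, j] len 2
add s: [z, j, s] len 3
add z (repeat z, move left end past it): [j, s, z] len 3
add k: [j, s, z, k] len 4
add o: [j, s, z, k, o] len 5
add o (repeat o, move left end past it): [o] len 1
add s: [o, s] len 2
add s (repeat s, move left end past it): [s] len 1
add z: [s, z] len 2
add j: [s, z, j] len 3
Longest all-distinct length: 5.

5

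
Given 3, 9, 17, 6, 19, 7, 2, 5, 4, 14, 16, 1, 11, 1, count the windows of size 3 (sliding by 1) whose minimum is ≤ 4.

9

(3, 9, 17) → min 3  ≤ 4 ✓
(9, 17, 6) → min 6
(17, 6, 19) → min 6
(6, 19, 7) → min 6
(19, 7, 2) → min 2  ≤ 4 ✓
(7, 2, 5) → min 2  ≤ 4 ✓
(2, 5, 4) → min 2  ≤ 4 ✓
(5, 4, 14) → min 4  ≤ 4 ✓
(4, 14, 16) → min 4  ≤ 4 ✓
(14, 16, 1) → min 1  ≤ 4 ✓
(16, 1, 11) → min 1  ≤ 4 ✓
(1, 11, 1) → min 1  ≤ 4 ✓
9 windows satisfy the condition.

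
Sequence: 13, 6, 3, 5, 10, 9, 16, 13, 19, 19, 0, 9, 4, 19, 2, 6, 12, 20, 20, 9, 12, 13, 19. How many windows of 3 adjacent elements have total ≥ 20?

13 6 3 → sum 22  ≥ 20 ✓
6 3 5 → sum 14
3 5 10 → sum 18
5 10 9 → sum 24  ≥ 20 ✓
10 9 16 → sum 35  ≥ 20 ✓
9 16 13 → sum 38  ≥ 20 ✓
16 13 19 → sum 48  ≥ 20 ✓
13 19 19 → sum 51  ≥ 20 ✓
19 19 0 → sum 38  ≥ 20 ✓
19 0 9 → sum 28  ≥ 20 ✓
0 9 4 → sum 13
9 4 19 → sum 32  ≥ 20 ✓
4 19 2 → sum 25  ≥ 20 ✓
19 2 6 → sum 27  ≥ 20 ✓
2 6 12 → sum 20  ≥ 20 ✓
6 12 20 → sum 38  ≥ 20 ✓
12 20 20 → sum 52  ≥ 20 ✓
20 20 9 → sum 49  ≥ 20 ✓
20 9 12 → sum 41  ≥ 20 ✓
9 12 13 → sum 34  ≥ 20 ✓
12 13 19 → sum 44  ≥ 20 ✓
18 windows satisfy the condition.

18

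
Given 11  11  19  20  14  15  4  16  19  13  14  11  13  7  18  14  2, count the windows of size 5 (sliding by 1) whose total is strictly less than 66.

4

11 11 19 20 14 → sum 75
11 19 20 14 15 → sum 79
19 20 14 15 4 → sum 72
20 14 15 4 16 → sum 69
14 15 4 16 19 → sum 68
15 4 16 19 13 → sum 67
4 16 19 13 14 → sum 66
16 19 13 14 11 → sum 73
19 13 14 11 13 → sum 70
13 14 11 13 7 → sum 58  < 66 ✓
14 11 13 7 18 → sum 63  < 66 ✓
11 13 7 18 14 → sum 63  < 66 ✓
13 7 18 14 2 → sum 54  < 66 ✓
4 windows satisfy the condition.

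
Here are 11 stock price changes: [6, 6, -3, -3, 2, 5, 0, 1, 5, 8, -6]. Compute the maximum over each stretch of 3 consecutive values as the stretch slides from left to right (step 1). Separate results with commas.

6 6 -3 → max 6
6 -3 -3 → max 6
-3 -3 2 → max 2
-3 2 5 → max 5
2 5 0 → max 5
5 0 1 → max 5
0 1 5 → max 5
1 5 8 → max 8
5 8 -6 → max 8

6, 6, 2, 5, 5, 5, 5, 8, 8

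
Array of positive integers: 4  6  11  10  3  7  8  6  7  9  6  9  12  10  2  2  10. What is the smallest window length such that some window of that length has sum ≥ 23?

3

add 4: running sum 4 < 23
add 6: running sum 10 < 23
add 11: running sum 21 < 23
end 3: [6, 11, 10] sum 27, len 3
end 4: [11, 10, 3] sum 24, len 3
end 5: [11, 10, 3, 7] sum 31, len 4
end 6: [10, 3, 7, 8] sum 28, len 4
end 7: [3, 7, 8, 6] sum 24, len 4
end 8: [7, 8, 6, 7] sum 28, len 4
end 9: [8, 6, 7, 9] sum 30, len 4
end 10: [6, 7, 9, 6] sum 28, len 4
end 11: [9, 6, 9] sum 24, len 3
end 12: [6, 9, 12] sum 27, len 3
end 13: [9, 12, 10] sum 31, len 3
end 14: [12, 10, 2] sum 24, len 3
end 15: [12, 10, 2, 2] sum 26, len 4
end 16: [10, 2, 2, 10] sum 24, len 4
Shortest qualifying length: 3.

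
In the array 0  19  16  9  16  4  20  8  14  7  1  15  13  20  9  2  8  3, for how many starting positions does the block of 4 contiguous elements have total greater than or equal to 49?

5

0 19 16 9 → sum 44
19 16 9 16 → sum 60  ≥ 49 ✓
16 9 16 4 → sum 45
9 16 4 20 → sum 49  ≥ 49 ✓
16 4 20 8 → sum 48
4 20 8 14 → sum 46
20 8 14 7 → sum 49  ≥ 49 ✓
8 14 7 1 → sum 30
14 7 1 15 → sum 37
7 1 15 13 → sum 36
1 15 13 20 → sum 49  ≥ 49 ✓
15 13 20 9 → sum 57  ≥ 49 ✓
13 20 9 2 → sum 44
20 9 2 8 → sum 39
9 2 8 3 → sum 22
5 windows satisfy the condition.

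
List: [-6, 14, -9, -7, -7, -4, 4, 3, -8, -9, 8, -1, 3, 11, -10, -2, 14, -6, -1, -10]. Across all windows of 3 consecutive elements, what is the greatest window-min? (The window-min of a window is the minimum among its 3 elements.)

-1

Window mins for each of the 18 positions:
(-6, 14, -9) → min -9
(14, -9, -7) → min -9
(-9, -7, -7) → min -9
(-7, -7, -4) → min -7
(-7, -4, 4) → min -7
(-4, 4, 3) → min -4
(4, 3, -8) → min -8
(3, -8, -9) → min -9
(-8, -9, 8) → min -9
(-9, 8, -1) → min -9
(8, -1, 3) → min -1
(-1, 3, 11) → min -1
(3, 11, -10) → min -10
(11, -10, -2) → min -10
(-10, -2, 14) → min -10
(-2, 14, -6) → min -6
(14, -6, -1) → min -6
(-6, -1, -10) → min -10
Greatest of these is -1.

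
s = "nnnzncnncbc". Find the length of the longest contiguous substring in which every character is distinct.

add n: [n] len 1
add n (repeat n, move left end past it): [n] len 1
add n (repeat n, move left end past it): [n] len 1
add z: [n, z] len 2
add n (repeat n, move left end past it): [z, n] len 2
add c: [z, n, c] len 3
add n (repeat n, move left end past it): [c, n] len 2
add n (repeat n, move left end past it): [n] len 1
add c: [n, c] len 2
add b: [n, c, b] len 3
add c (repeat c, move left end past it): [b, c] len 2
Longest all-distinct length: 3.

3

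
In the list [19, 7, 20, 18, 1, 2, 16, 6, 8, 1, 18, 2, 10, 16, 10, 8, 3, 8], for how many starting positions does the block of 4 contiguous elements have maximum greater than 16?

8

(19, 7, 20, 18) → max 20  > 16 ✓
(7, 20, 18, 1) → max 20  > 16 ✓
(20, 18, 1, 2) → max 20  > 16 ✓
(18, 1, 2, 16) → max 18  > 16 ✓
(1, 2, 16, 6) → max 16
(2, 16, 6, 8) → max 16
(16, 6, 8, 1) → max 16
(6, 8, 1, 18) → max 18  > 16 ✓
(8, 1, 18, 2) → max 18  > 16 ✓
(1, 18, 2, 10) → max 18  > 16 ✓
(18, 2, 10, 16) → max 18  > 16 ✓
(2, 10, 16, 10) → max 16
(10, 16, 10, 8) → max 16
(16, 10, 8, 3) → max 16
(10, 8, 3, 8) → max 10
8 windows satisfy the condition.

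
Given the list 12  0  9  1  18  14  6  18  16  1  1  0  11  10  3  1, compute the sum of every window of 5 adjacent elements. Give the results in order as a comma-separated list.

40, 42, 48, 57, 72, 55, 42, 36, 29, 23, 25, 25

12 0 9 1 18 → sum 40
0 9 1 18 14 → sum 42
9 1 18 14 6 → sum 48
1 18 14 6 18 → sum 57
18 14 6 18 16 → sum 72
14 6 18 16 1 → sum 55
6 18 16 1 1 → sum 42
18 16 1 1 0 → sum 36
16 1 1 0 11 → sum 29
1 1 0 11 10 → sum 23
1 0 11 10 3 → sum 25
0 11 10 3 1 → sum 25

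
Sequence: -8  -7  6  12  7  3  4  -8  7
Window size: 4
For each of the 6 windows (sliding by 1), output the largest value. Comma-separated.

-8 -7 6 12 → max 12
-7 6 12 7 → max 12
6 12 7 3 → max 12
12 7 3 4 → max 12
7 3 4 -8 → max 7
3 4 -8 7 → max 7

12, 12, 12, 12, 7, 7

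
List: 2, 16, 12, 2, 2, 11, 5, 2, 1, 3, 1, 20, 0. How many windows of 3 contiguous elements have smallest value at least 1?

2 16 12 → min 2  ≥ 1 ✓
16 12 2 → min 2  ≥ 1 ✓
12 2 2 → min 2  ≥ 1 ✓
2 2 11 → min 2  ≥ 1 ✓
2 11 5 → min 2  ≥ 1 ✓
11 5 2 → min 2  ≥ 1 ✓
5 2 1 → min 1  ≥ 1 ✓
2 1 3 → min 1  ≥ 1 ✓
1 3 1 → min 1  ≥ 1 ✓
3 1 20 → min 1  ≥ 1 ✓
1 20 0 → min 0
10 windows satisfy the condition.

10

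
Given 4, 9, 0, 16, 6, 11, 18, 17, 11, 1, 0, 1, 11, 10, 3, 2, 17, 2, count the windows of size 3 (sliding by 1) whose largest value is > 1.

15

(4, 9, 0) → max 9  > 1 ✓
(9, 0, 16) → max 16  > 1 ✓
(0, 16, 6) → max 16  > 1 ✓
(16, 6, 11) → max 16  > 1 ✓
(6, 11, 18) → max 18  > 1 ✓
(11, 18, 17) → max 18  > 1 ✓
(18, 17, 11) → max 18  > 1 ✓
(17, 11, 1) → max 17  > 1 ✓
(11, 1, 0) → max 11  > 1 ✓
(1, 0, 1) → max 1
(0, 1, 11) → max 11  > 1 ✓
(1, 11, 10) → max 11  > 1 ✓
(11, 10, 3) → max 11  > 1 ✓
(10, 3, 2) → max 10  > 1 ✓
(3, 2, 17) → max 17  > 1 ✓
(2, 17, 2) → max 17  > 1 ✓
15 windows satisfy the condition.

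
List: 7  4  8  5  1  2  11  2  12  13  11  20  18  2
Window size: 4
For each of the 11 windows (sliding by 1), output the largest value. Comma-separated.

8, 8, 8, 11, 11, 12, 13, 13, 20, 20, 20

7 4 8 5 → max 8
4 8 5 1 → max 8
8 5 1 2 → max 8
5 1 2 11 → max 11
1 2 11 2 → max 11
2 11 2 12 → max 12
11 2 12 13 → max 13
2 12 13 11 → max 13
12 13 11 20 → max 20
13 11 20 18 → max 20
11 20 18 2 → max 20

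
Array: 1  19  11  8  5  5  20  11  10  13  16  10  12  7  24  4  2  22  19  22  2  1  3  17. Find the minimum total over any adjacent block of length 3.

1 19 11 → sum 31
19 11 8 → sum 38
11 8 5 → sum 24
8 5 5 → sum 18
5 5 20 → sum 30
5 20 11 → sum 36
20 11 10 → sum 41
11 10 13 → sum 34
10 13 16 → sum 39
13 16 10 → sum 39
16 10 12 → sum 38
10 12 7 → sum 29
12 7 24 → sum 43
7 24 4 → sum 35
24 4 2 → sum 30
4 2 22 → sum 28
2 22 19 → sum 43
22 19 22 → sum 63
19 22 2 → sum 43
22 2 1 → sum 25
2 1 3 → sum 6
1 3 17 → sum 21
Minimum of these is 6.

6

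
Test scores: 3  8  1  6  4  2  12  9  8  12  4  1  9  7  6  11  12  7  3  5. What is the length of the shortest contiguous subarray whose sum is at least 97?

add 3: running sum 3 < 97
add 8: running sum 11 < 97
add 1: running sum 12 < 97
add 6: running sum 18 < 97
add 4: running sum 22 < 97
add 2: running sum 24 < 97
add 12: running sum 36 < 97
add 9: running sum 45 < 97
add 8: running sum 53 < 97
add 12: running sum 65 < 97
add 4: running sum 69 < 97
add 1: running sum 70 < 97
add 9: running sum 79 < 97
add 7: running sum 86 < 97
add 6: running sum 92 < 97
add 11: shortest ending here [8, 1, 6, 4, 2, 12, 9, 8, 12, 4, 1, 9, 7, 6, 11] sum 100, len 15
add 12: shortest ending here [4, 2, 12, 9, 8, 12, 4, 1, 9, 7, 6, 11, 12] sum 97, len 13
add 7: shortest ending here [12, 9, 8, 12, 4, 1, 9, 7, 6, 11, 12, 7] sum 98, len 12
add 3: shortest ending here [12, 9, 8, 12, 4, 1, 9, 7, 6, 11, 12, 7, 3] sum 101, len 13
add 5: shortest ending here [12, 9, 8, 12, 4, 1, 9, 7, 6, 11, 12, 7, 3, 5] sum 106, len 14
Shortest qualifying length: 12.

12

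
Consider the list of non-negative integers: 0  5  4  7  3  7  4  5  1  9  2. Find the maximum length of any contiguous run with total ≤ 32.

→ 0: sum 0, len 1
→ 5: sum 5, len 2
→ 4: sum 9, len 3
→ 7: sum 16, len 4
→ 3: sum 19, len 5
→ 7: sum 26, len 6
→ 4: sum 30, len 7
→ 5 (dropped 0, 5): sum 30, len 6
→ 1: sum 31, len 7
→ 9 (dropped 4, 7): sum 29, len 6
→ 2: sum 31, len 7
Longest length seen: 7.

7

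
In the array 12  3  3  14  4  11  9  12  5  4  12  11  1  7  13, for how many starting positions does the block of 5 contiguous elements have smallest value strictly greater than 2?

8

12 3 3 14 4 → min 3  > 2 ✓
3 3 14 4 11 → min 3  > 2 ✓
3 14 4 11 9 → min 3  > 2 ✓
14 4 11 9 12 → min 4  > 2 ✓
4 11 9 12 5 → min 4  > 2 ✓
11 9 12 5 4 → min 4  > 2 ✓
9 12 5 4 12 → min 4  > 2 ✓
12 5 4 12 11 → min 4  > 2 ✓
5 4 12 11 1 → min 1
4 12 11 1 7 → min 1
12 11 1 7 13 → min 1
8 windows satisfy the condition.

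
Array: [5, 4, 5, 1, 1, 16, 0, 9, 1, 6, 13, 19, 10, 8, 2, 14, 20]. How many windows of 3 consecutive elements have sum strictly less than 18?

5 4 5 → sum 14  < 18 ✓
4 5 1 → sum 10  < 18 ✓
5 1 1 → sum 7  < 18 ✓
1 1 16 → sum 18
1 16 0 → sum 17  < 18 ✓
16 0 9 → sum 25
0 9 1 → sum 10  < 18 ✓
9 1 6 → sum 16  < 18 ✓
1 6 13 → sum 20
6 13 19 → sum 38
13 19 10 → sum 42
19 10 8 → sum 37
10 8 2 → sum 20
8 2 14 → sum 24
2 14 20 → sum 36
6 windows satisfy the condition.

6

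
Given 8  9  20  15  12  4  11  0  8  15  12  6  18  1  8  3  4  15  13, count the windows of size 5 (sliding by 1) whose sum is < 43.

[8, 9, 20, 15, 12] → sum 64
[9, 20, 15, 12, 4] → sum 60
[20, 15, 12, 4, 11] → sum 62
[15, 12, 4, 11, 0] → sum 42  < 43 ✓
[12, 4, 11, 0, 8] → sum 35  < 43 ✓
[4, 11, 0, 8, 15] → sum 38  < 43 ✓
[11, 0, 8, 15, 12] → sum 46
[0, 8, 15, 12, 6] → sum 41  < 43 ✓
[8, 15, 12, 6, 18] → sum 59
[15, 12, 6, 18, 1] → sum 52
[12, 6, 18, 1, 8] → sum 45
[6, 18, 1, 8, 3] → sum 36  < 43 ✓
[18, 1, 8, 3, 4] → sum 34  < 43 ✓
[1, 8, 3, 4, 15] → sum 31  < 43 ✓
[8, 3, 4, 15, 13] → sum 43
7 windows satisfy the condition.

7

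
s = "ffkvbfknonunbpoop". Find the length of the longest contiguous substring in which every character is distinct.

[f] len 1
[f] len 1
[f, k] len 2
[f, k, v] len 3
[f, k, v, b] len 4
[k, v, b, f] len 4
[v, b, f, k] len 4
[v, b, f, k, n] len 5
[v, b, f, k, n, o] len 6
[o, n] len 2
[o, n, u] len 3
[u, n] len 2
[u, n, b] len 3
[u, n, b, p] len 4
[u, n, b, p, o] len 5
[o] len 1
[o, p] len 2
Longest all-distinct length: 6.

6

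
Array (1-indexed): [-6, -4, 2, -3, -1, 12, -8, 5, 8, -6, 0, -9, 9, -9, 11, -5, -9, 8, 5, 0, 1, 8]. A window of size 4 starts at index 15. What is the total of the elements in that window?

Elements at indices 15..18: 11, -5, -9, 8
sum(11, -5, -9, 8) = 5

5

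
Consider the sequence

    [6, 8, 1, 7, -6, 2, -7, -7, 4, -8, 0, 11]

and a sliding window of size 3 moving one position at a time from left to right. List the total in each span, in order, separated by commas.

15, 16, 2, 3, -11, -12, -10, -11, -4, 3

6 8 1 → sum 15
8 1 7 → sum 16
1 7 -6 → sum 2
7 -6 2 → sum 3
-6 2 -7 → sum -11
2 -7 -7 → sum -12
-7 -7 4 → sum -10
-7 4 -8 → sum -11
4 -8 0 → sum -4
-8 0 11 → sum 3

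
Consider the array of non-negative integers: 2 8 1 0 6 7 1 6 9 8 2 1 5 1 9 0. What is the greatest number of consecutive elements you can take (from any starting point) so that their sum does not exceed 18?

add 2: [2] sum 2, len 1
add 8: [2, 8] sum 10, len 2
add 1: [2, 8, 1] sum 11, len 3
add 0: [2, 8, 1, 0] sum 11, len 4
add 6: [2, 8, 1, 0, 6] sum 17, len 5
add 7: [1, 0, 6, 7] sum 14, len 4
add 1: [1, 0, 6, 7, 1] sum 15, len 5
add 6: [7, 1, 6] sum 14, len 3
add 9: [1, 6, 9] sum 16, len 3
add 8: [9, 8] sum 17, len 2
add 2: [8, 2] sum 10, len 2
add 1: [8, 2, 1] sum 11, len 3
add 5: [8, 2, 1, 5] sum 16, len 4
add 1: [8, 2, 1, 5, 1] sum 17, len 5
add 9: [2, 1, 5, 1, 9] sum 18, len 5
add 0: [2, 1, 5, 1, 9, 0] sum 18, len 6
Longest length seen: 6.

6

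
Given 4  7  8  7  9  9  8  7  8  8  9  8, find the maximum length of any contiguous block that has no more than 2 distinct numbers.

4

Extend right; when distinct count exceeds 2, shrink from the left:
[4] 1 distinct, len 1
[4, 7] 2 distinct, len 2
[7, 8] 2 distinct, len 2
[7, 8, 7] 2 distinct, len 3
[7, 9] 2 distinct, len 2
[7, 9, 9] 2 distinct, len 3
[9, 9, 8] 2 distinct, len 3
[8, 7] 2 distinct, len 2
[8, 7, 8] 2 distinct, len 3
[8, 7, 8, 8] 2 distinct, len 4
[8, 8, 9] 2 distinct, len 3
[8, 8, 9, 8] 2 distinct, len 4
Longest length with ≤2 distinct: 4.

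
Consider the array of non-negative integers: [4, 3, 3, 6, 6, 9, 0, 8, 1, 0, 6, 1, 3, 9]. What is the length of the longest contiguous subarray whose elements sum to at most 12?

5

add 4: [4] sum 4, len 1
add 3: [4, 3] sum 7, len 2
add 3: [4, 3, 3] sum 10, len 3
add 6: [3, 3, 6] sum 12, len 3
add 6: [6, 6] sum 12, len 2
add 9: [9] sum 9, len 1
add 0: [9, 0] sum 9, len 2
add 8: [0, 8] sum 8, len 2
add 1: [0, 8, 1] sum 9, len 3
add 0: [0, 8, 1, 0] sum 9, len 4
add 6: [1, 0, 6] sum 7, len 3
add 1: [1, 0, 6, 1] sum 8, len 4
add 3: [1, 0, 6, 1, 3] sum 11, len 5
add 9: [3, 9] sum 12, len 2
Longest length seen: 5.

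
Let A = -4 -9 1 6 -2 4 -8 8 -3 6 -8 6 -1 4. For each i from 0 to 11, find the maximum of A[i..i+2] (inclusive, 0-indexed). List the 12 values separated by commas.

1, 6, 6, 6, 4, 8, 8, 8, 6, 6, 6, 6

Sliding a size-3 window across the 14 values:
-4 -9 1 → max 1
-9 1 6 → max 6
1 6 -2 → max 6
6 -2 4 → max 6
-2 4 -8 → max 4
4 -8 8 → max 8
-8 8 -3 → max 8
8 -3 6 → max 8
-3 6 -8 → max 6
6 -8 6 → max 6
-8 6 -1 → max 6
6 -1 4 → max 6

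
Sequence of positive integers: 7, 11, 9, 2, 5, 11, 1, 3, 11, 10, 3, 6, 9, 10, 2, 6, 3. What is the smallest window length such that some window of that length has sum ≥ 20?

Extend right; whenever the sum reaches 20, record the length and shrink from the left:
add 7: running sum 7 < 20
add 11: running sum 18 < 20
add 9: shortest ending here [11, 9] sum 20, len 2
add 2: shortest ending here [11, 9, 2] sum 22, len 3
add 5: shortest ending here [11, 9, 2, 5] sum 27, len 4
add 11: shortest ending here [9, 2, 5, 11] sum 27, len 4
add 1: shortest ending here [9, 2, 5, 11, 1] sum 28, len 5
add 3: shortest ending here [5, 11, 1, 3] sum 20, len 4
add 11: shortest ending here [11, 1, 3, 11] sum 26, len 4
add 10: shortest ending here [11, 10] sum 21, len 2
add 3: shortest ending here [11, 10, 3] sum 24, len 3
add 6: shortest ending here [11, 10, 3, 6] sum 30, len 4
add 9: shortest ending here [10, 3, 6, 9] sum 28, len 4
add 10: shortest ending here [6, 9, 10] sum 25, len 3
add 2: shortest ending here [9, 10, 2] sum 21, len 3
add 6: shortest ending here [9, 10, 2, 6] sum 27, len 4
add 3: shortest ending here [10, 2, 6, 3] sum 21, len 4
Shortest qualifying length: 2.

2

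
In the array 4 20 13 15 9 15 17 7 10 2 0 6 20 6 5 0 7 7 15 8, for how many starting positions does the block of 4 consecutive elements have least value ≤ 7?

[4, 20, 13, 15] → min 4  ≤ 7 ✓
[20, 13, 15, 9] → min 9
[13, 15, 9, 15] → min 9
[15, 9, 15, 17] → min 9
[9, 15, 17, 7] → min 7  ≤ 7 ✓
[15, 17, 7, 10] → min 7  ≤ 7 ✓
[17, 7, 10, 2] → min 2  ≤ 7 ✓
[7, 10, 2, 0] → min 0  ≤ 7 ✓
[10, 2, 0, 6] → min 0  ≤ 7 ✓
[2, 0, 6, 20] → min 0  ≤ 7 ✓
[0, 6, 20, 6] → min 0  ≤ 7 ✓
[6, 20, 6, 5] → min 5  ≤ 7 ✓
[20, 6, 5, 0] → min 0  ≤ 7 ✓
[6, 5, 0, 7] → min 0  ≤ 7 ✓
[5, 0, 7, 7] → min 0  ≤ 7 ✓
[0, 7, 7, 15] → min 0  ≤ 7 ✓
[7, 7, 15, 8] → min 7  ≤ 7 ✓
14 windows satisfy the condition.

14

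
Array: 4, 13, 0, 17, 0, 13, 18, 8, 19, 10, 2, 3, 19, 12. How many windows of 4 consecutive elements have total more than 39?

[4, 13, 0, 17] → sum 34
[13, 0, 17, 0] → sum 30
[0, 17, 0, 13] → sum 30
[17, 0, 13, 18] → sum 48  > 39 ✓
[0, 13, 18, 8] → sum 39
[13, 18, 8, 19] → sum 58  > 39 ✓
[18, 8, 19, 10] → sum 55  > 39 ✓
[8, 19, 10, 2] → sum 39
[19, 10, 2, 3] → sum 34
[10, 2, 3, 19] → sum 34
[2, 3, 19, 12] → sum 36
3 windows satisfy the condition.

3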